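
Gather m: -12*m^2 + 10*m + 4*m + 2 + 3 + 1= -12*m^2 + 14*m + 6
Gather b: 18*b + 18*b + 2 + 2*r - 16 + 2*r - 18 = 36*b + 4*r - 32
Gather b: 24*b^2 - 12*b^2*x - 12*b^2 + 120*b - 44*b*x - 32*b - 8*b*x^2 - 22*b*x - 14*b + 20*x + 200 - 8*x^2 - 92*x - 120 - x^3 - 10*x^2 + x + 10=b^2*(12 - 12*x) + b*(-8*x^2 - 66*x + 74) - x^3 - 18*x^2 - 71*x + 90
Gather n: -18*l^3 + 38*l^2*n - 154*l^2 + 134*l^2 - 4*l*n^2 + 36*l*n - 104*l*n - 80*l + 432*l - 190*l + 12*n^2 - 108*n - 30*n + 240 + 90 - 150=-18*l^3 - 20*l^2 + 162*l + n^2*(12 - 4*l) + n*(38*l^2 - 68*l - 138) + 180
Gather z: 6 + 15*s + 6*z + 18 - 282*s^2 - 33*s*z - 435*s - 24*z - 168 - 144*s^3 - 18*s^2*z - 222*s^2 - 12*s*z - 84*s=-144*s^3 - 504*s^2 - 504*s + z*(-18*s^2 - 45*s - 18) - 144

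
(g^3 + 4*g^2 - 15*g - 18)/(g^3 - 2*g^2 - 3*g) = (g + 6)/g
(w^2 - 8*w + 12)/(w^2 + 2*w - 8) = (w - 6)/(w + 4)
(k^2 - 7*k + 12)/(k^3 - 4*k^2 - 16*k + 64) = (k - 3)/(k^2 - 16)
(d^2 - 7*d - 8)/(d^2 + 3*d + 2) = (d - 8)/(d + 2)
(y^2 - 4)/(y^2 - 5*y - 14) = (y - 2)/(y - 7)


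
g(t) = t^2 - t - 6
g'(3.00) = 5.00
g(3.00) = 0.00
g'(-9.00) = -19.00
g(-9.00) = 84.00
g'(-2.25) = -5.50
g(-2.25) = 1.31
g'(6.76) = 12.52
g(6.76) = 32.94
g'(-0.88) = -2.76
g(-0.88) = -4.35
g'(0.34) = -0.32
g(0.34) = -6.22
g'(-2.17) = -5.34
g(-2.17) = 0.88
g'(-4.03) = -9.06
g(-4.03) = 14.27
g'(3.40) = 5.80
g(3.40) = 2.16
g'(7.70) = 14.40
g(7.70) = 45.59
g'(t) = 2*t - 1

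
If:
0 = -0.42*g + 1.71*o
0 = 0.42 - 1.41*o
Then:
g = 1.21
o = 0.30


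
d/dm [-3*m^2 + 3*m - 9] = 3 - 6*m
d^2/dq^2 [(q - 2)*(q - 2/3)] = 2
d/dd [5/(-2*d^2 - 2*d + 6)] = 5*(2*d + 1)/(2*(d^2 + d - 3)^2)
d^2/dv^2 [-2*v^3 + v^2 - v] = 2 - 12*v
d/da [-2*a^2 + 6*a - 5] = 6 - 4*a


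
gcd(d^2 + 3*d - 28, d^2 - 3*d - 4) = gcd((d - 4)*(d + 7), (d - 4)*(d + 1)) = d - 4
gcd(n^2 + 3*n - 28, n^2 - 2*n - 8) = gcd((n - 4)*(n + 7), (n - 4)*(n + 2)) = n - 4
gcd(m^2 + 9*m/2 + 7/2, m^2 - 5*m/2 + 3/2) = 1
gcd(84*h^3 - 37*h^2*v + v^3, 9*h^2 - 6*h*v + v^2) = -3*h + v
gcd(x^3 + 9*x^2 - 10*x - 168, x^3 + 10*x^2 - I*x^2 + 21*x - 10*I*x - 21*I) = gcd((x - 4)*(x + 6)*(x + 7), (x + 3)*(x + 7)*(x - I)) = x + 7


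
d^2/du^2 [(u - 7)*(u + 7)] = 2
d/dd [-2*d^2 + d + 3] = 1 - 4*d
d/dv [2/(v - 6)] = -2/(v - 6)^2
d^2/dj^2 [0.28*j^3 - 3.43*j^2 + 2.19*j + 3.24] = 1.68*j - 6.86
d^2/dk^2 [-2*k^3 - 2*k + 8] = -12*k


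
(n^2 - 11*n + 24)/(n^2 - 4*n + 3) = (n - 8)/(n - 1)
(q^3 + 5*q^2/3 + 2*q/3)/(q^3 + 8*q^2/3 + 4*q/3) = (q + 1)/(q + 2)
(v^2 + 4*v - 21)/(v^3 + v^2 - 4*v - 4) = (v^2 + 4*v - 21)/(v^3 + v^2 - 4*v - 4)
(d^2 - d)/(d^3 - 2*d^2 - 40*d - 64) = d*(1 - d)/(-d^3 + 2*d^2 + 40*d + 64)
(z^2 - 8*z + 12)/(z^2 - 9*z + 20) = (z^2 - 8*z + 12)/(z^2 - 9*z + 20)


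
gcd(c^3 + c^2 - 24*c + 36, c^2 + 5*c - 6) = c + 6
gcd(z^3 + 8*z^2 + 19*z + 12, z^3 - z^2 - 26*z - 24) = z^2 + 5*z + 4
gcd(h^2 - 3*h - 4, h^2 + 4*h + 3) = h + 1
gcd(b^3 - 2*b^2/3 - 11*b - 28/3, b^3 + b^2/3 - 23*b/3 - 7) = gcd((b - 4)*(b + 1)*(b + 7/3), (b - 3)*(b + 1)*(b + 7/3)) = b^2 + 10*b/3 + 7/3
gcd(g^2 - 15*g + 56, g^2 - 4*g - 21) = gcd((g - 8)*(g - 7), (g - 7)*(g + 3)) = g - 7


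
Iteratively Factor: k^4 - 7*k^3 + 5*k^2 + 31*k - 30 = (k - 3)*(k^3 - 4*k^2 - 7*k + 10) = (k - 3)*(k - 1)*(k^2 - 3*k - 10) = (k - 5)*(k - 3)*(k - 1)*(k + 2)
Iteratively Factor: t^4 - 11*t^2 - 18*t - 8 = (t + 1)*(t^3 - t^2 - 10*t - 8) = (t - 4)*(t + 1)*(t^2 + 3*t + 2) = (t - 4)*(t + 1)^2*(t + 2)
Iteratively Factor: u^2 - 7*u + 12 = (u - 4)*(u - 3)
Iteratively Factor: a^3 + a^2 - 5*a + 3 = (a - 1)*(a^2 + 2*a - 3) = (a - 1)^2*(a + 3)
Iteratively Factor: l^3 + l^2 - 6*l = (l - 2)*(l^2 + 3*l) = (l - 2)*(l + 3)*(l)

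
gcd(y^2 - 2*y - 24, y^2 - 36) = y - 6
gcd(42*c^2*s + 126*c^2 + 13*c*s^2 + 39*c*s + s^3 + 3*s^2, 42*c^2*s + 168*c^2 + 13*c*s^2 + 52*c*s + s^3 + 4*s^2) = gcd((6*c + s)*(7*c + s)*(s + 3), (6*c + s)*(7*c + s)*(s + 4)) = 42*c^2 + 13*c*s + s^2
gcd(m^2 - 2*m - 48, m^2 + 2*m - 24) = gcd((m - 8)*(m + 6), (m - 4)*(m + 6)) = m + 6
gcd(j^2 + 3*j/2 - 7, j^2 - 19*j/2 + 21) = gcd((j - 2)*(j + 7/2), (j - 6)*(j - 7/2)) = 1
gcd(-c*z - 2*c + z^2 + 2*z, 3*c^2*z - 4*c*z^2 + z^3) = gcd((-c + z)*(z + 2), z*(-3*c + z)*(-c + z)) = -c + z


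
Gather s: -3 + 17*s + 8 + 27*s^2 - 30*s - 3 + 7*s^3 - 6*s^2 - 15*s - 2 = 7*s^3 + 21*s^2 - 28*s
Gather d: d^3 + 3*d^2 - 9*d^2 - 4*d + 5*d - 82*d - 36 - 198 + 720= d^3 - 6*d^2 - 81*d + 486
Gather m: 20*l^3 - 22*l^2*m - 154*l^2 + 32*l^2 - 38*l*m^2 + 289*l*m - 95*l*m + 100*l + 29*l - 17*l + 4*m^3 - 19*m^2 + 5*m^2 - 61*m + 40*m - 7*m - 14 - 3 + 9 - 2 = 20*l^3 - 122*l^2 + 112*l + 4*m^3 + m^2*(-38*l - 14) + m*(-22*l^2 + 194*l - 28) - 10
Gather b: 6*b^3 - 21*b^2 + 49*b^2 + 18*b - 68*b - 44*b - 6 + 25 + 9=6*b^3 + 28*b^2 - 94*b + 28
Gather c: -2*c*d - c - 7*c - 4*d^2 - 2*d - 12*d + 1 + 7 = c*(-2*d - 8) - 4*d^2 - 14*d + 8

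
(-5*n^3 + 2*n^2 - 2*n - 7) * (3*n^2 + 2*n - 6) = -15*n^5 - 4*n^4 + 28*n^3 - 37*n^2 - 2*n + 42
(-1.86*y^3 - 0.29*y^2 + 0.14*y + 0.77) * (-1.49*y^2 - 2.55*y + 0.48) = 2.7714*y^5 + 5.1751*y^4 - 0.3619*y^3 - 1.6435*y^2 - 1.8963*y + 0.3696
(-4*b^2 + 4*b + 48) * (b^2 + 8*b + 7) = -4*b^4 - 28*b^3 + 52*b^2 + 412*b + 336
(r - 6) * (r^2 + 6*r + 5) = r^3 - 31*r - 30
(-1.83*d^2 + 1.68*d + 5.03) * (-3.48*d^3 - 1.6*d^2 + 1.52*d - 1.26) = 6.3684*d^5 - 2.9184*d^4 - 22.974*d^3 - 3.1886*d^2 + 5.5288*d - 6.3378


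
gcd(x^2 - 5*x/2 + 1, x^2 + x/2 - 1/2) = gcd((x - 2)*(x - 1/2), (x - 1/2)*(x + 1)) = x - 1/2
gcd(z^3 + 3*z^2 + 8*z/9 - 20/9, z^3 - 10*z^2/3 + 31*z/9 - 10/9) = z - 2/3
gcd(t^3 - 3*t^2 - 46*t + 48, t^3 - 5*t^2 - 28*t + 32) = t^2 - 9*t + 8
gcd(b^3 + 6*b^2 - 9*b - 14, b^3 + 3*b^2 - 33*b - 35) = b^2 + 8*b + 7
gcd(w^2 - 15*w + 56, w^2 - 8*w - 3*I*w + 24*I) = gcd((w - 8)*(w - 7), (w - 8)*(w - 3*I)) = w - 8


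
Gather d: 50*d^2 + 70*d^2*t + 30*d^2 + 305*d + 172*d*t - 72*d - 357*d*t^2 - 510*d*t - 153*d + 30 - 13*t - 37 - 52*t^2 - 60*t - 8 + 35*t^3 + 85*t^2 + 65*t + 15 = d^2*(70*t + 80) + d*(-357*t^2 - 338*t + 80) + 35*t^3 + 33*t^2 - 8*t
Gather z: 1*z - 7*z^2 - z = -7*z^2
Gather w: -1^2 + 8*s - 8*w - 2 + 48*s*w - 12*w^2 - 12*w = 8*s - 12*w^2 + w*(48*s - 20) - 3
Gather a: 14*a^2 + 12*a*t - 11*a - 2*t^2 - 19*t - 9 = 14*a^2 + a*(12*t - 11) - 2*t^2 - 19*t - 9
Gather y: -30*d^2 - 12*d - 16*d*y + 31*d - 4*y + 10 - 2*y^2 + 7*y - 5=-30*d^2 + 19*d - 2*y^2 + y*(3 - 16*d) + 5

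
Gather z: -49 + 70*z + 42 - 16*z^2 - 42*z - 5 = -16*z^2 + 28*z - 12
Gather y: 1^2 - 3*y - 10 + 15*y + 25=12*y + 16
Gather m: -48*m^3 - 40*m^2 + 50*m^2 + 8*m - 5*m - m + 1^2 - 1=-48*m^3 + 10*m^2 + 2*m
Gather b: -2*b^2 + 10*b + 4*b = -2*b^2 + 14*b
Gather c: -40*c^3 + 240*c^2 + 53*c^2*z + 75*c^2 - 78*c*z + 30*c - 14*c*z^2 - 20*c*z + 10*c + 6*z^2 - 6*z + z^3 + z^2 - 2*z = -40*c^3 + c^2*(53*z + 315) + c*(-14*z^2 - 98*z + 40) + z^3 + 7*z^2 - 8*z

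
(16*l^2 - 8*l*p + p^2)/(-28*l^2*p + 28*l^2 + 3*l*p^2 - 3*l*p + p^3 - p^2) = (-4*l + p)/(7*l*p - 7*l + p^2 - p)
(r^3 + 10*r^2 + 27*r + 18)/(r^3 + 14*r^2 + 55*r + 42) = (r + 3)/(r + 7)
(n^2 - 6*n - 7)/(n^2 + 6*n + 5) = (n - 7)/(n + 5)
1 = 1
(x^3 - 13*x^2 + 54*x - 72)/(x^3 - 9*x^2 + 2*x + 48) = (x^2 - 10*x + 24)/(x^2 - 6*x - 16)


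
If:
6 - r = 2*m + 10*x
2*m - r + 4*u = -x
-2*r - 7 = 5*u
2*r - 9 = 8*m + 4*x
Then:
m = -713/252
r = -157/42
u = 2/21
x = 97/63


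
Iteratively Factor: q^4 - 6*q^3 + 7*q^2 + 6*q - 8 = (q + 1)*(q^3 - 7*q^2 + 14*q - 8) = (q - 2)*(q + 1)*(q^2 - 5*q + 4) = (q - 4)*(q - 2)*(q + 1)*(q - 1)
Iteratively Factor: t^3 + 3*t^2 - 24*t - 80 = (t + 4)*(t^2 - t - 20) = (t + 4)^2*(t - 5)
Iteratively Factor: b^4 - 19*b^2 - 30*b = (b + 3)*(b^3 - 3*b^2 - 10*b) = b*(b + 3)*(b^2 - 3*b - 10) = b*(b + 2)*(b + 3)*(b - 5)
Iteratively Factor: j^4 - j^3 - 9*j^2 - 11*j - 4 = (j + 1)*(j^3 - 2*j^2 - 7*j - 4) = (j + 1)^2*(j^2 - 3*j - 4) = (j - 4)*(j + 1)^2*(j + 1)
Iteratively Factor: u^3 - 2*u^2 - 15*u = (u + 3)*(u^2 - 5*u) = u*(u + 3)*(u - 5)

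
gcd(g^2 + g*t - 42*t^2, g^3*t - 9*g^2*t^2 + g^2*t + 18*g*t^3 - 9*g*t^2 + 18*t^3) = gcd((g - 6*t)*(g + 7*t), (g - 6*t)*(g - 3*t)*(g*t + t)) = -g + 6*t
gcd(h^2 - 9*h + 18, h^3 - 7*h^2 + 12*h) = h - 3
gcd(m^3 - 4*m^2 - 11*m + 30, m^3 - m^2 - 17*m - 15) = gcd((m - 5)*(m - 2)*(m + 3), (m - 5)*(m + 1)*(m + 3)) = m^2 - 2*m - 15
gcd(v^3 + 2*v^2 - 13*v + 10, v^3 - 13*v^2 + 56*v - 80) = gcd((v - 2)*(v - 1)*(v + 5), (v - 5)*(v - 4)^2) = 1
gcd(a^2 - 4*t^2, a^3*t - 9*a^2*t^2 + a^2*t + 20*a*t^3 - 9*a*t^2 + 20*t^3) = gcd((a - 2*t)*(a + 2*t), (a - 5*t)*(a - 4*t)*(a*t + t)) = 1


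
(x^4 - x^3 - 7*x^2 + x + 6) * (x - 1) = x^5 - 2*x^4 - 6*x^3 + 8*x^2 + 5*x - 6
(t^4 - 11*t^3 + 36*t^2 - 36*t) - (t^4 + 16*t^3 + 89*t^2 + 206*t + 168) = -27*t^3 - 53*t^2 - 242*t - 168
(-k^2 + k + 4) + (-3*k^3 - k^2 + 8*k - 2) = -3*k^3 - 2*k^2 + 9*k + 2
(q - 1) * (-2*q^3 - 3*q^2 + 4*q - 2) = -2*q^4 - q^3 + 7*q^2 - 6*q + 2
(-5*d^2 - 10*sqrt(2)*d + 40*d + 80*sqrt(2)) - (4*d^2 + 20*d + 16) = -9*d^2 - 10*sqrt(2)*d + 20*d - 16 + 80*sqrt(2)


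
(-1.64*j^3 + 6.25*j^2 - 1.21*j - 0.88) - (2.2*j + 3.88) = -1.64*j^3 + 6.25*j^2 - 3.41*j - 4.76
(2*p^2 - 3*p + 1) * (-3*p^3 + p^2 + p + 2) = -6*p^5 + 11*p^4 - 4*p^3 + 2*p^2 - 5*p + 2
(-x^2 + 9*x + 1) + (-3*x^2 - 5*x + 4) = -4*x^2 + 4*x + 5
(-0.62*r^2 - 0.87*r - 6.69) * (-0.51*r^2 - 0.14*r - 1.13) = 0.3162*r^4 + 0.5305*r^3 + 4.2343*r^2 + 1.9197*r + 7.5597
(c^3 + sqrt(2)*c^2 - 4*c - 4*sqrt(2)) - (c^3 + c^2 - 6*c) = -c^2 + sqrt(2)*c^2 + 2*c - 4*sqrt(2)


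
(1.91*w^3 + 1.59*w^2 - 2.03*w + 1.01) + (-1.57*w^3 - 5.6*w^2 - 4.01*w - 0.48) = 0.34*w^3 - 4.01*w^2 - 6.04*w + 0.53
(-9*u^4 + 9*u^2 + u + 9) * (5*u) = -45*u^5 + 45*u^3 + 5*u^2 + 45*u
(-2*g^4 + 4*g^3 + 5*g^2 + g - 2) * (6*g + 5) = -12*g^5 + 14*g^4 + 50*g^3 + 31*g^2 - 7*g - 10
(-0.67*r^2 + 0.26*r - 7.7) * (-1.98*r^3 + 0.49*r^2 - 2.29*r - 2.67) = 1.3266*r^5 - 0.8431*r^4 + 16.9077*r^3 - 2.5795*r^2 + 16.9388*r + 20.559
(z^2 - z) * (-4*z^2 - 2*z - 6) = -4*z^4 + 2*z^3 - 4*z^2 + 6*z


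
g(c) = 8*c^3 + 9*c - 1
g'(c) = 24*c^2 + 9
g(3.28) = 310.82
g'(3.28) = 267.20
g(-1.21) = -26.06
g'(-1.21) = 44.14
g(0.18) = 0.67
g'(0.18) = 9.78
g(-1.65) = -51.79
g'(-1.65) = 74.34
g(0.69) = 7.84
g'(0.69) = 20.43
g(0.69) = 7.84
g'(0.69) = 20.43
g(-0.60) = -8.13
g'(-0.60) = 17.64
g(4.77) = 910.18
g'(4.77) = 555.07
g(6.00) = 1781.00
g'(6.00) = 873.00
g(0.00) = -1.00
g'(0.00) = 9.00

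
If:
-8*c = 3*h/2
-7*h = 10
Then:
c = 15/56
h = -10/7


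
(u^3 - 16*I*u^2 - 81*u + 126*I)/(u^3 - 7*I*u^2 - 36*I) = (u - 7*I)/(u + 2*I)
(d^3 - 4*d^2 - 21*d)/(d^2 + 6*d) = (d^2 - 4*d - 21)/(d + 6)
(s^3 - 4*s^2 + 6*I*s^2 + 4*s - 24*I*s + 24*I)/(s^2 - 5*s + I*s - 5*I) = (s^3 + s^2*(-4 + 6*I) + s*(4 - 24*I) + 24*I)/(s^2 + s*(-5 + I) - 5*I)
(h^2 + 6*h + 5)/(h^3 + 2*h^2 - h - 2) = (h + 5)/(h^2 + h - 2)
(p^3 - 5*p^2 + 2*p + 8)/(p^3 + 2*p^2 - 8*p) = (p^2 - 3*p - 4)/(p*(p + 4))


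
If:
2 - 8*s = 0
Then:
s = 1/4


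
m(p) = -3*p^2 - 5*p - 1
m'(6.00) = -41.00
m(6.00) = -139.00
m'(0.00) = -5.00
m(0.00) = -1.00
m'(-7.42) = 39.52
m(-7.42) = -129.07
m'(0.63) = -8.78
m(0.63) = -5.34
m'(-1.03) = 1.18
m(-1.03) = 0.97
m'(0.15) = -5.90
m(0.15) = -1.82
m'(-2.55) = 10.30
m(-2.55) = -7.76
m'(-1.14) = 1.84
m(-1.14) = 0.80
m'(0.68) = -9.08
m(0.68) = -5.79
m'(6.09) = -41.54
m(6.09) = -142.71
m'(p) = -6*p - 5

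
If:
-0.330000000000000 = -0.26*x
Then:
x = 1.27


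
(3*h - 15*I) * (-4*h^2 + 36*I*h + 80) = -12*h^3 + 168*I*h^2 + 780*h - 1200*I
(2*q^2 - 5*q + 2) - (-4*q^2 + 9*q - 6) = 6*q^2 - 14*q + 8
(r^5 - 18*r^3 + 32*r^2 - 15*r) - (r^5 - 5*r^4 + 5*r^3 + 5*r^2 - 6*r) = 5*r^4 - 23*r^3 + 27*r^2 - 9*r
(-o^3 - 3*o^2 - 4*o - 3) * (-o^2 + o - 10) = o^5 + 2*o^4 + 11*o^3 + 29*o^2 + 37*o + 30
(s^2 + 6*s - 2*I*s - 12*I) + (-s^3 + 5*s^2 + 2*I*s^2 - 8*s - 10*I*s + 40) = -s^3 + 6*s^2 + 2*I*s^2 - 2*s - 12*I*s + 40 - 12*I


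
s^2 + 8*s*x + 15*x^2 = (s + 3*x)*(s + 5*x)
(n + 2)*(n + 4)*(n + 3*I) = n^3 + 6*n^2 + 3*I*n^2 + 8*n + 18*I*n + 24*I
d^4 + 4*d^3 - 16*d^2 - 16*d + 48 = (d - 2)^2*(d + 2)*(d + 6)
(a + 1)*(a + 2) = a^2 + 3*a + 2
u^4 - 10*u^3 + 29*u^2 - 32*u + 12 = (u - 6)*(u - 2)*(u - 1)^2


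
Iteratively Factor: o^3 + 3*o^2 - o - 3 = (o - 1)*(o^2 + 4*o + 3) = (o - 1)*(o + 1)*(o + 3)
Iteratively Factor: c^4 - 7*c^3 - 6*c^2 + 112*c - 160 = (c + 4)*(c^3 - 11*c^2 + 38*c - 40) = (c - 2)*(c + 4)*(c^2 - 9*c + 20) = (c - 5)*(c - 2)*(c + 4)*(c - 4)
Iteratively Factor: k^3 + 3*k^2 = (k)*(k^2 + 3*k) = k*(k + 3)*(k)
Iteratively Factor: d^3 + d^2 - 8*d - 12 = (d + 2)*(d^2 - d - 6) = (d - 3)*(d + 2)*(d + 2)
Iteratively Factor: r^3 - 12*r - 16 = (r + 2)*(r^2 - 2*r - 8) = (r + 2)^2*(r - 4)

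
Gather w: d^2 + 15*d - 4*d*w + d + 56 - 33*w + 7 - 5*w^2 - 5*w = d^2 + 16*d - 5*w^2 + w*(-4*d - 38) + 63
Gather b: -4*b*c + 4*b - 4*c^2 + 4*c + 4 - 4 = b*(4 - 4*c) - 4*c^2 + 4*c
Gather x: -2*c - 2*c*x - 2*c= -2*c*x - 4*c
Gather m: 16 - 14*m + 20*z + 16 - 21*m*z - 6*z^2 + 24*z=m*(-21*z - 14) - 6*z^2 + 44*z + 32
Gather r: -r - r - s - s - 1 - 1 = -2*r - 2*s - 2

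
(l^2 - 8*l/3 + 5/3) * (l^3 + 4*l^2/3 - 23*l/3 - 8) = l^5 - 4*l^4/3 - 86*l^3/9 + 44*l^2/3 + 77*l/9 - 40/3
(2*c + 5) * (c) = 2*c^2 + 5*c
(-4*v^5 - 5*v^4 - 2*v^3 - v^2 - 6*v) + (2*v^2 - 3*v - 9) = -4*v^5 - 5*v^4 - 2*v^3 + v^2 - 9*v - 9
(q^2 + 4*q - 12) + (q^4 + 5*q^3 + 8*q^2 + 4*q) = q^4 + 5*q^3 + 9*q^2 + 8*q - 12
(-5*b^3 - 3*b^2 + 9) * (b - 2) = -5*b^4 + 7*b^3 + 6*b^2 + 9*b - 18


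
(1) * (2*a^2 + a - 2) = 2*a^2 + a - 2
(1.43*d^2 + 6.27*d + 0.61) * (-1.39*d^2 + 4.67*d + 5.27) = -1.9877*d^4 - 2.0372*d^3 + 35.9691*d^2 + 35.8916*d + 3.2147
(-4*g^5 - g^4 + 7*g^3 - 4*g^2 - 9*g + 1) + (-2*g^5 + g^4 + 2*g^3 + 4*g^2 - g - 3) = -6*g^5 + 9*g^3 - 10*g - 2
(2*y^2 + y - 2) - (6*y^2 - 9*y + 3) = -4*y^2 + 10*y - 5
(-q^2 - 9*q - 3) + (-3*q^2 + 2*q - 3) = -4*q^2 - 7*q - 6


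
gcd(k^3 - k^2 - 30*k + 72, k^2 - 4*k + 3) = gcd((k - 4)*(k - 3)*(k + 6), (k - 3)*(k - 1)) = k - 3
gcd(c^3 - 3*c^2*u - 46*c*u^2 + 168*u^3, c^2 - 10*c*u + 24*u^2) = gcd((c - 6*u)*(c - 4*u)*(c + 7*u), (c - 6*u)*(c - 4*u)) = c^2 - 10*c*u + 24*u^2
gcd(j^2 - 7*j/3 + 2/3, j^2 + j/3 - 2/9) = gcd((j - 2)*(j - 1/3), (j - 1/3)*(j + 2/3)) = j - 1/3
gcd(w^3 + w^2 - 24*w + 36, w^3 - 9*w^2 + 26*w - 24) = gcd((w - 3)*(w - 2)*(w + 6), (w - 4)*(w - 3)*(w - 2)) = w^2 - 5*w + 6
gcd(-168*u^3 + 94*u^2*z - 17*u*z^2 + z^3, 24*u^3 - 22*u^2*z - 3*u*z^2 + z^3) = -6*u + z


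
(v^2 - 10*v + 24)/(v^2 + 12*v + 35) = (v^2 - 10*v + 24)/(v^2 + 12*v + 35)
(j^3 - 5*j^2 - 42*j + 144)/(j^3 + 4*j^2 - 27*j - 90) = (j^2 - 11*j + 24)/(j^2 - 2*j - 15)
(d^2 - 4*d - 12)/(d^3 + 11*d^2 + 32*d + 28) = (d - 6)/(d^2 + 9*d + 14)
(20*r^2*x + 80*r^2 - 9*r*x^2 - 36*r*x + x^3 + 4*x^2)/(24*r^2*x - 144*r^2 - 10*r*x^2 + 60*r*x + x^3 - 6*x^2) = (-5*r*x - 20*r + x^2 + 4*x)/(-6*r*x + 36*r + x^2 - 6*x)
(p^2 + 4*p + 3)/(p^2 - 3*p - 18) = (p + 1)/(p - 6)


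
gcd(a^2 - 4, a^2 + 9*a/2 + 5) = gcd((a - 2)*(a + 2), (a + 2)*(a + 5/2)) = a + 2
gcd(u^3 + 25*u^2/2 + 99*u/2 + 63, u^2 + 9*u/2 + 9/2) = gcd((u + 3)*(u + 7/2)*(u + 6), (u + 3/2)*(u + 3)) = u + 3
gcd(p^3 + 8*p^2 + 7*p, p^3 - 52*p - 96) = 1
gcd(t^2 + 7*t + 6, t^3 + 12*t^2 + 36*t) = t + 6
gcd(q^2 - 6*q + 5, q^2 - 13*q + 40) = q - 5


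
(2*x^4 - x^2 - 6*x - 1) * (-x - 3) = -2*x^5 - 6*x^4 + x^3 + 9*x^2 + 19*x + 3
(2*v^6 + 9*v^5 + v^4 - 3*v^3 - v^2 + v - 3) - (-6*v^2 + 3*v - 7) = 2*v^6 + 9*v^5 + v^4 - 3*v^3 + 5*v^2 - 2*v + 4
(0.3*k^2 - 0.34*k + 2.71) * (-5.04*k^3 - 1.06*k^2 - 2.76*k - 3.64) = -1.512*k^5 + 1.3956*k^4 - 14.126*k^3 - 3.0262*k^2 - 6.242*k - 9.8644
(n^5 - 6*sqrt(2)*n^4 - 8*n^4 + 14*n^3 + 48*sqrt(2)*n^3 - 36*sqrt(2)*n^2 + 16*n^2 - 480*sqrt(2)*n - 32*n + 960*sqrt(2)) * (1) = n^5 - 6*sqrt(2)*n^4 - 8*n^4 + 14*n^3 + 48*sqrt(2)*n^3 - 36*sqrt(2)*n^2 + 16*n^2 - 480*sqrt(2)*n - 32*n + 960*sqrt(2)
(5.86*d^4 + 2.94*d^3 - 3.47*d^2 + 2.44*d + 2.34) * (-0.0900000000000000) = -0.5274*d^4 - 0.2646*d^3 + 0.3123*d^2 - 0.2196*d - 0.2106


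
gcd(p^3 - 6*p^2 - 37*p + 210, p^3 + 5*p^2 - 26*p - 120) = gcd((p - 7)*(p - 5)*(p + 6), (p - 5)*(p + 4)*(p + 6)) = p^2 + p - 30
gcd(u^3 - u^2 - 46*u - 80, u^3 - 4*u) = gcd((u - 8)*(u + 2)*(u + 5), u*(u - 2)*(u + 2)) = u + 2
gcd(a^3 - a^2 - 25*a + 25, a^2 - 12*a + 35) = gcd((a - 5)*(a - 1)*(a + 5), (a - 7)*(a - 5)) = a - 5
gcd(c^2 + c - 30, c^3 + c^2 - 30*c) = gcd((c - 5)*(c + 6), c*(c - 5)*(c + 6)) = c^2 + c - 30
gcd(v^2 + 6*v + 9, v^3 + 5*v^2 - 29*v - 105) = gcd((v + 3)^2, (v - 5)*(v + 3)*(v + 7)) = v + 3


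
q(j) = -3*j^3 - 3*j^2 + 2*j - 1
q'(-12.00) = -1222.00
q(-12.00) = 4727.00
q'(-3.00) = -61.00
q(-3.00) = 47.00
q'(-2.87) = -54.91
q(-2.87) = 39.47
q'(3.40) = -122.44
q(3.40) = -146.79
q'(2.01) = -46.42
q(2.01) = -33.46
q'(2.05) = -48.12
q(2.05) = -35.35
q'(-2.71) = -47.84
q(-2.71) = 31.26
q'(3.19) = -108.72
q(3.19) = -122.53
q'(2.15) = -52.50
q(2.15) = -40.38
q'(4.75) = -229.56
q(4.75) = -380.70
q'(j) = -9*j^2 - 6*j + 2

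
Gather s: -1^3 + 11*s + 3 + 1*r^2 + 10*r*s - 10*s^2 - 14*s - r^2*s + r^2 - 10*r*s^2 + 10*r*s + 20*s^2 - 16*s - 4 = 2*r^2 + s^2*(10 - 10*r) + s*(-r^2 + 20*r - 19) - 2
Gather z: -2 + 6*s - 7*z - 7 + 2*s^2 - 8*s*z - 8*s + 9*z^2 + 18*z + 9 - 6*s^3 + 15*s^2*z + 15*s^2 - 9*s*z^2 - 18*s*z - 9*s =-6*s^3 + 17*s^2 - 11*s + z^2*(9 - 9*s) + z*(15*s^2 - 26*s + 11)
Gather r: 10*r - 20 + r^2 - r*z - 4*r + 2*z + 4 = r^2 + r*(6 - z) + 2*z - 16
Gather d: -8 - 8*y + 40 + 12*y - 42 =4*y - 10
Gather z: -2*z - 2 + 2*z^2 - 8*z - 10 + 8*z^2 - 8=10*z^2 - 10*z - 20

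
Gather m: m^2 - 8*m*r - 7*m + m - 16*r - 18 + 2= m^2 + m*(-8*r - 6) - 16*r - 16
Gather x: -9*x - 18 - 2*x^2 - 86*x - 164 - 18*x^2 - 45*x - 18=-20*x^2 - 140*x - 200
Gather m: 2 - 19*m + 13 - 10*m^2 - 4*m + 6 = -10*m^2 - 23*m + 21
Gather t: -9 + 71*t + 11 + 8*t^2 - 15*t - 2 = 8*t^2 + 56*t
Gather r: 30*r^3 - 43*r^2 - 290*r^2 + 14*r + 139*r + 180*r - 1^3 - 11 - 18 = 30*r^3 - 333*r^2 + 333*r - 30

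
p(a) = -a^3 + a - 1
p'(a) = 1 - 3*a^2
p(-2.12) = 6.41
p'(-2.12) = -12.48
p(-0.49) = -1.37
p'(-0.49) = 0.28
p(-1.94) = 4.36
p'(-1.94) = -10.29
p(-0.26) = -1.24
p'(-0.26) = 0.80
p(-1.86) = 3.57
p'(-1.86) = -9.38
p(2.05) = -7.57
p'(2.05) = -11.61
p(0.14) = -0.86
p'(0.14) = 0.94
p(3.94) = -58.22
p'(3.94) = -45.57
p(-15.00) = 3359.00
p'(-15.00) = -674.00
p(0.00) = -1.00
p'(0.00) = 1.00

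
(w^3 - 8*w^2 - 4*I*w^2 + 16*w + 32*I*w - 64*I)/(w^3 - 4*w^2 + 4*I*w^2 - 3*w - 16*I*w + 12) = (w^2 - 4*w*(1 + I) + 16*I)/(w^2 + 4*I*w - 3)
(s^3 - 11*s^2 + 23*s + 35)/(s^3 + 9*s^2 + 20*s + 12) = (s^2 - 12*s + 35)/(s^2 + 8*s + 12)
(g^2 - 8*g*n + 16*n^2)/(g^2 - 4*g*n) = (g - 4*n)/g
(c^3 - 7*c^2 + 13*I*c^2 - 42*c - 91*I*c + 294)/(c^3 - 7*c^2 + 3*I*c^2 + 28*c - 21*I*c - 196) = (c + 6*I)/(c - 4*I)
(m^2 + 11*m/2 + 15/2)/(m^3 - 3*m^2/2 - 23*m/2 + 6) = (2*m + 5)/(2*m^2 - 9*m + 4)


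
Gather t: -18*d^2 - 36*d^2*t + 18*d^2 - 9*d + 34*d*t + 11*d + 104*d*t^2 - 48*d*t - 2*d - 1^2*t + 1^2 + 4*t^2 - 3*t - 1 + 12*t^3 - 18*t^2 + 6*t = 12*t^3 + t^2*(104*d - 14) + t*(-36*d^2 - 14*d + 2)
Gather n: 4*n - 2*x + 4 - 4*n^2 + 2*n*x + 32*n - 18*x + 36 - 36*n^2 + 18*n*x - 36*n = -40*n^2 + 20*n*x - 20*x + 40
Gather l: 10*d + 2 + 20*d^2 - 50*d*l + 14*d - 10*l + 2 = 20*d^2 + 24*d + l*(-50*d - 10) + 4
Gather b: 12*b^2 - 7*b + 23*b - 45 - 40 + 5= 12*b^2 + 16*b - 80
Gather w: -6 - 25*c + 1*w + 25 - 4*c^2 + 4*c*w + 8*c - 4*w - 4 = -4*c^2 - 17*c + w*(4*c - 3) + 15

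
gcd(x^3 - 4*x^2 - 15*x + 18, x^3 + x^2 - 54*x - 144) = x + 3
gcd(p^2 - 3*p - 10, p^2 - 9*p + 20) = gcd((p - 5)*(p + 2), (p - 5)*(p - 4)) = p - 5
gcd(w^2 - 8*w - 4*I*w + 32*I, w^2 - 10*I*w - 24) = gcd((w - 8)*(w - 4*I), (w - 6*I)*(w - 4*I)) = w - 4*I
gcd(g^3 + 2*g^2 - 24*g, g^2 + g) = g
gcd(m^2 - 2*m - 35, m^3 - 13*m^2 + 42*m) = m - 7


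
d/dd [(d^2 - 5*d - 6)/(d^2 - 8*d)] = 3*(-d^2 + 4*d - 16)/(d^2*(d^2 - 16*d + 64))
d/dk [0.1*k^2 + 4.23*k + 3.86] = 0.2*k + 4.23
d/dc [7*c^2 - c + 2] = 14*c - 1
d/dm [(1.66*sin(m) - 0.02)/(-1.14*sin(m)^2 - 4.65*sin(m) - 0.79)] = (1.8924*sin(m)^2 - 0.0456000000000003*sin(m) - 1.4044)*cos(m)/(1.2996*sin(m)^4 + 10.602*sin(m)^3 + 23.4237*sin(m)^2 + 7.347*sin(m) + 0.6241)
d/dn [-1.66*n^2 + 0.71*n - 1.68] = 0.71 - 3.32*n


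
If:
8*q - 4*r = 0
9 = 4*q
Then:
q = 9/4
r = 9/2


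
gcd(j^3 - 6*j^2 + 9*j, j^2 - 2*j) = j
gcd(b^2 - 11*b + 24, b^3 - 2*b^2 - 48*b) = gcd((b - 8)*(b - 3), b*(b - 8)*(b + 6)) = b - 8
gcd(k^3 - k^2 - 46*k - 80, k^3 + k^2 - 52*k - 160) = k^2 - 3*k - 40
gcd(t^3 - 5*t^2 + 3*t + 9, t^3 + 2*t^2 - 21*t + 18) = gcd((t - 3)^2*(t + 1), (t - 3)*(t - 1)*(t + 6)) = t - 3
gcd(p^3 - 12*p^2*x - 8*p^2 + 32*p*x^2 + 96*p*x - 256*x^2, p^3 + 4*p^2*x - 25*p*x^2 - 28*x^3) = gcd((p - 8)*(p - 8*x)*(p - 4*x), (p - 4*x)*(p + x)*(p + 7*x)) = -p + 4*x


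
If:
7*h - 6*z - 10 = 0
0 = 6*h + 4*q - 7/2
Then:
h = 6*z/7 + 10/7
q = -9*z/7 - 71/56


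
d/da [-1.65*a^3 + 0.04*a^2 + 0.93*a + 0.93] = -4.95*a^2 + 0.08*a + 0.93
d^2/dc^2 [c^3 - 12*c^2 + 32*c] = 6*c - 24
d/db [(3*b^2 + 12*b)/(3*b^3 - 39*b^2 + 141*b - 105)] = (-b^4 - 8*b^3 + 99*b^2 - 70*b - 140)/(b^6 - 26*b^5 + 263*b^4 - 1292*b^3 + 3119*b^2 - 3290*b + 1225)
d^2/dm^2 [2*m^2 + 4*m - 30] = 4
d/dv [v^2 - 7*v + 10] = 2*v - 7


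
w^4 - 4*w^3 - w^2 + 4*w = w*(w - 4)*(w - 1)*(w + 1)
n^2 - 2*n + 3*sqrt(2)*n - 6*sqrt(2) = (n - 2)*(n + 3*sqrt(2))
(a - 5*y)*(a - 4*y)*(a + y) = a^3 - 8*a^2*y + 11*a*y^2 + 20*y^3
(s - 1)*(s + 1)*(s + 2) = s^3 + 2*s^2 - s - 2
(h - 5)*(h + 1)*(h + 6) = h^3 + 2*h^2 - 29*h - 30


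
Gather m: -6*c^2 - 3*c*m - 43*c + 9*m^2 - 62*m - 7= -6*c^2 - 43*c + 9*m^2 + m*(-3*c - 62) - 7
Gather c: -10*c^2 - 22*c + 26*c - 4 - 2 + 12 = -10*c^2 + 4*c + 6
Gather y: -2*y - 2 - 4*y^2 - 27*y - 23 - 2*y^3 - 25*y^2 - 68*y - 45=-2*y^3 - 29*y^2 - 97*y - 70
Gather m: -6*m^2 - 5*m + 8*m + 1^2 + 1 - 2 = -6*m^2 + 3*m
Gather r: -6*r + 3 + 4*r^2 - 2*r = 4*r^2 - 8*r + 3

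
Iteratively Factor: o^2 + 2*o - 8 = (o + 4)*(o - 2)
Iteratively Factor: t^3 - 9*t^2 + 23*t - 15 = (t - 1)*(t^2 - 8*t + 15) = (t - 3)*(t - 1)*(t - 5)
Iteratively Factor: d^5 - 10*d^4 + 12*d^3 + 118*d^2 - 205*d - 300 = (d - 5)*(d^4 - 5*d^3 - 13*d^2 + 53*d + 60) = (d - 5)*(d - 4)*(d^3 - d^2 - 17*d - 15) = (d - 5)*(d - 4)*(d + 3)*(d^2 - 4*d - 5) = (d - 5)*(d - 4)*(d + 1)*(d + 3)*(d - 5)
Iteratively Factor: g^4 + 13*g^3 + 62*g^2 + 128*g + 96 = (g + 4)*(g^3 + 9*g^2 + 26*g + 24) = (g + 2)*(g + 4)*(g^2 + 7*g + 12) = (g + 2)*(g + 3)*(g + 4)*(g + 4)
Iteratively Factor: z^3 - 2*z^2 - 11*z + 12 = (z - 1)*(z^2 - z - 12) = (z - 1)*(z + 3)*(z - 4)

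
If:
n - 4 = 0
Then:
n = 4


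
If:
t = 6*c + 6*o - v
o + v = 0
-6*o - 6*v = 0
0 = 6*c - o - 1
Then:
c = 1/6 - v/6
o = -v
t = 1 - 8*v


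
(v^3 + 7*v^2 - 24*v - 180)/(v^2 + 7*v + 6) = (v^2 + v - 30)/(v + 1)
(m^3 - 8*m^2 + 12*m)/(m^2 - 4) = m*(m - 6)/(m + 2)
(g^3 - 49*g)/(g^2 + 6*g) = (g^2 - 49)/(g + 6)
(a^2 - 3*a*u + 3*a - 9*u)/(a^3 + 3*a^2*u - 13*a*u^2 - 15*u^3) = (a + 3)/(a^2 + 6*a*u + 5*u^2)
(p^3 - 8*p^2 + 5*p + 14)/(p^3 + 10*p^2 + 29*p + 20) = (p^2 - 9*p + 14)/(p^2 + 9*p + 20)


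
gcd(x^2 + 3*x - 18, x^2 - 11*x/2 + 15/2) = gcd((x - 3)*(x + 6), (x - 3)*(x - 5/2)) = x - 3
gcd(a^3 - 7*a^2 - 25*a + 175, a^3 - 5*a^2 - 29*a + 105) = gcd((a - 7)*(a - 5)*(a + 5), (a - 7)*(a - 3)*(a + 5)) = a^2 - 2*a - 35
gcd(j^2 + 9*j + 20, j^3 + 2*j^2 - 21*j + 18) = 1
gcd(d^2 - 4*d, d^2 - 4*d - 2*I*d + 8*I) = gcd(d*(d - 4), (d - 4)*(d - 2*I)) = d - 4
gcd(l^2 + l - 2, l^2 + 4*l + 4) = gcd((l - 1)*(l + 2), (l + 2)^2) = l + 2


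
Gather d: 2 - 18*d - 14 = -18*d - 12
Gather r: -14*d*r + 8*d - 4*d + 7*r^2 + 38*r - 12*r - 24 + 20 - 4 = 4*d + 7*r^2 + r*(26 - 14*d) - 8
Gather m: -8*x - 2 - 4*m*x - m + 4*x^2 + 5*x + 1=m*(-4*x - 1) + 4*x^2 - 3*x - 1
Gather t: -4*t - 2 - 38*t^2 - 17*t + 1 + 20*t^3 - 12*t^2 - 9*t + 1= 20*t^3 - 50*t^2 - 30*t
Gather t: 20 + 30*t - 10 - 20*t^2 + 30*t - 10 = -20*t^2 + 60*t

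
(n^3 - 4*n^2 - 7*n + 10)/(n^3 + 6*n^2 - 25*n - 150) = (n^2 + n - 2)/(n^2 + 11*n + 30)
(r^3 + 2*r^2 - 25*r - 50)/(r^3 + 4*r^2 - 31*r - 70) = (r + 5)/(r + 7)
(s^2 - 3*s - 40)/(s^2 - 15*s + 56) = (s + 5)/(s - 7)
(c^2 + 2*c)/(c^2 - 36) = c*(c + 2)/(c^2 - 36)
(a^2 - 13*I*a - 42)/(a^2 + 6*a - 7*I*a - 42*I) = (a - 6*I)/(a + 6)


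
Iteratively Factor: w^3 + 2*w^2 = (w)*(w^2 + 2*w) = w^2*(w + 2)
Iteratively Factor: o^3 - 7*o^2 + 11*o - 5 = (o - 1)*(o^2 - 6*o + 5) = (o - 5)*(o - 1)*(o - 1)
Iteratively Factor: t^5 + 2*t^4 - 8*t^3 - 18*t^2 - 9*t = (t)*(t^4 + 2*t^3 - 8*t^2 - 18*t - 9) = t*(t + 1)*(t^3 + t^2 - 9*t - 9) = t*(t - 3)*(t + 1)*(t^2 + 4*t + 3) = t*(t - 3)*(t + 1)*(t + 3)*(t + 1)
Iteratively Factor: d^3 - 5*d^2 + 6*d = (d - 3)*(d^2 - 2*d) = (d - 3)*(d - 2)*(d)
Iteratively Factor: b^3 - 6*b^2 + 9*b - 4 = (b - 1)*(b^2 - 5*b + 4) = (b - 4)*(b - 1)*(b - 1)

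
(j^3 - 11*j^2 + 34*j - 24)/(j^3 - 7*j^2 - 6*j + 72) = (j - 1)/(j + 3)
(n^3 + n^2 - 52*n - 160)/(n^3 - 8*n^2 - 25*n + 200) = (n + 4)/(n - 5)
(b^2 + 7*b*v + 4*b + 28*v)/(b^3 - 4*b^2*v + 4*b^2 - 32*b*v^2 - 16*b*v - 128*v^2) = (-b - 7*v)/(-b^2 + 4*b*v + 32*v^2)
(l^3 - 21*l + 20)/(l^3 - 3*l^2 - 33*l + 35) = (l - 4)/(l - 7)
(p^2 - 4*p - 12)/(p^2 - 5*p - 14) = (p - 6)/(p - 7)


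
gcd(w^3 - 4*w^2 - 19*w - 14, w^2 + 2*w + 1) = w + 1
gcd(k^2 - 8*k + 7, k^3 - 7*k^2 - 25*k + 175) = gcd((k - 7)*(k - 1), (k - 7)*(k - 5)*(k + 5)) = k - 7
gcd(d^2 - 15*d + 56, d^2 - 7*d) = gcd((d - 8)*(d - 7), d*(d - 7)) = d - 7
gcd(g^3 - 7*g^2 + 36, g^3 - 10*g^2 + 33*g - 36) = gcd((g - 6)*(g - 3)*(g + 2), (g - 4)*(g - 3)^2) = g - 3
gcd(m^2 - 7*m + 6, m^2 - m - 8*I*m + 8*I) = m - 1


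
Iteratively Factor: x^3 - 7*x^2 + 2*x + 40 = (x - 4)*(x^2 - 3*x - 10) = (x - 5)*(x - 4)*(x + 2)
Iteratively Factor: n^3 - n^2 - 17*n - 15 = (n + 1)*(n^2 - 2*n - 15) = (n - 5)*(n + 1)*(n + 3)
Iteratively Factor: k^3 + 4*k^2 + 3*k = (k + 3)*(k^2 + k) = (k + 1)*(k + 3)*(k)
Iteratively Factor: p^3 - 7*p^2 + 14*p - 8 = (p - 1)*(p^2 - 6*p + 8) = (p - 2)*(p - 1)*(p - 4)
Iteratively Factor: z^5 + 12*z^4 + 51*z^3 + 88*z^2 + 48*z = (z)*(z^4 + 12*z^3 + 51*z^2 + 88*z + 48) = z*(z + 4)*(z^3 + 8*z^2 + 19*z + 12) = z*(z + 4)^2*(z^2 + 4*z + 3) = z*(z + 3)*(z + 4)^2*(z + 1)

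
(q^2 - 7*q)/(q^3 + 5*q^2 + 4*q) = (q - 7)/(q^2 + 5*q + 4)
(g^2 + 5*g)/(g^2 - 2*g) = (g + 5)/(g - 2)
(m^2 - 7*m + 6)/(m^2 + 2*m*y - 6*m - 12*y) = (m - 1)/(m + 2*y)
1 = 1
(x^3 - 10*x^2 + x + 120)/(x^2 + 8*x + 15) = (x^2 - 13*x + 40)/(x + 5)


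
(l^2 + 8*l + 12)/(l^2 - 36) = (l + 2)/(l - 6)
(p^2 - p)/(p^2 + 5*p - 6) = p/(p + 6)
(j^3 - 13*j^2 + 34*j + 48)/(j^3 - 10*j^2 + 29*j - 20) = (j^3 - 13*j^2 + 34*j + 48)/(j^3 - 10*j^2 + 29*j - 20)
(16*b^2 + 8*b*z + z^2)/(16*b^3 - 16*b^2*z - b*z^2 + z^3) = (4*b + z)/(4*b^2 - 5*b*z + z^2)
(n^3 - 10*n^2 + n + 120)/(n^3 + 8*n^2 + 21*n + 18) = (n^2 - 13*n + 40)/(n^2 + 5*n + 6)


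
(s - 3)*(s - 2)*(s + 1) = s^3 - 4*s^2 + s + 6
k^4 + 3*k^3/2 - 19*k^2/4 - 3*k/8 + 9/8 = (k - 3/2)*(k - 1/2)*(k + 1/2)*(k + 3)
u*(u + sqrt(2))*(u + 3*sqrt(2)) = u^3 + 4*sqrt(2)*u^2 + 6*u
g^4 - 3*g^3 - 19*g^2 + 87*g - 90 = (g - 3)^2*(g - 2)*(g + 5)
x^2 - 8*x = x*(x - 8)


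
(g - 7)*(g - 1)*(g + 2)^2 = g^4 - 4*g^3 - 21*g^2 - 4*g + 28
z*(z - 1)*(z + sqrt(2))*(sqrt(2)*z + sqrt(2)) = sqrt(2)*z^4 + 2*z^3 - sqrt(2)*z^2 - 2*z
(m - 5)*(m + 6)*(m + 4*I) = m^3 + m^2 + 4*I*m^2 - 30*m + 4*I*m - 120*I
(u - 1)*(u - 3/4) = u^2 - 7*u/4 + 3/4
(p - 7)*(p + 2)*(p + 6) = p^3 + p^2 - 44*p - 84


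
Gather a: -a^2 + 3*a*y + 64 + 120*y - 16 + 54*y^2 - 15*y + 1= -a^2 + 3*a*y + 54*y^2 + 105*y + 49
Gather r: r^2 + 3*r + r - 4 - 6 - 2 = r^2 + 4*r - 12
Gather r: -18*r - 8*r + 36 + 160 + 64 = 260 - 26*r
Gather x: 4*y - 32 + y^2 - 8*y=y^2 - 4*y - 32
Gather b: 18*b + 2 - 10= 18*b - 8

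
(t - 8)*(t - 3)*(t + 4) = t^3 - 7*t^2 - 20*t + 96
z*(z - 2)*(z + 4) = z^3 + 2*z^2 - 8*z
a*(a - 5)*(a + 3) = a^3 - 2*a^2 - 15*a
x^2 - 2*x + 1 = (x - 1)^2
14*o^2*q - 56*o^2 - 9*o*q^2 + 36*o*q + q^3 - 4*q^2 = (-7*o + q)*(-2*o + q)*(q - 4)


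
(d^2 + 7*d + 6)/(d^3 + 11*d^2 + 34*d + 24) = 1/(d + 4)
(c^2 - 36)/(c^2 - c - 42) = (c - 6)/(c - 7)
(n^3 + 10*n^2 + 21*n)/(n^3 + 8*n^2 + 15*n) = (n + 7)/(n + 5)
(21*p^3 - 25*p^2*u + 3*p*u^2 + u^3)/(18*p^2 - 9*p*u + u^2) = (7*p^2 - 6*p*u - u^2)/(6*p - u)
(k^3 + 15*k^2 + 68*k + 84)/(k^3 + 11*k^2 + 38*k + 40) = (k^2 + 13*k + 42)/(k^2 + 9*k + 20)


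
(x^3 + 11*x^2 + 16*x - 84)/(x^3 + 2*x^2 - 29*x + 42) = (x + 6)/(x - 3)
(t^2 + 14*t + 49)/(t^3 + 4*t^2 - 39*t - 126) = (t + 7)/(t^2 - 3*t - 18)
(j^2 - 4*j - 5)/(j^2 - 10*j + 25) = (j + 1)/(j - 5)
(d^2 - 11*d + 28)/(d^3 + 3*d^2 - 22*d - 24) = (d - 7)/(d^2 + 7*d + 6)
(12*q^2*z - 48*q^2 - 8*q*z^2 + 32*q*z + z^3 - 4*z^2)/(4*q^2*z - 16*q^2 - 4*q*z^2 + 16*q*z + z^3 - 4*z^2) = (-6*q + z)/(-2*q + z)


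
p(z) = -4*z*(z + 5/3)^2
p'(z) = -4*z*(2*z + 10/3) - 4*(z + 5/3)^2 = -12*z^2 - 80*z/3 - 100/9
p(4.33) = -622.83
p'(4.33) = -351.56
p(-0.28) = 2.15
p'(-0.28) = -4.59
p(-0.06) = 0.62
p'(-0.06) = -9.55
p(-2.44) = 5.84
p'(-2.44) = -17.49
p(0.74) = -17.14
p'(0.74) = -37.42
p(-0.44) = 2.65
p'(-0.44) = -1.70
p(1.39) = -51.95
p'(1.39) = -71.36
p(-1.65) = 0.00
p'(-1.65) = 0.22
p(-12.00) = 5125.33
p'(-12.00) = -1419.11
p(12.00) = -8965.33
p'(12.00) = -2059.11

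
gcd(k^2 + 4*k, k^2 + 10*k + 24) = k + 4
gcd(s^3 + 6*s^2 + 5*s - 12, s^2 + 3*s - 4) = s^2 + 3*s - 4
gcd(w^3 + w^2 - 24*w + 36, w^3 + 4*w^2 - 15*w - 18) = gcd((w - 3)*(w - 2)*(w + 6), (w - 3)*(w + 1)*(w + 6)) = w^2 + 3*w - 18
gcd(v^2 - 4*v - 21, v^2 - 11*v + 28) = v - 7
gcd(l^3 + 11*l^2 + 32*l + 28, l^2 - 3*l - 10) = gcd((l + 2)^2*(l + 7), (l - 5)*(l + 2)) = l + 2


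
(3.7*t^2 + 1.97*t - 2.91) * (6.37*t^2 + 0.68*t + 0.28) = 23.569*t^4 + 15.0649*t^3 - 16.1611*t^2 - 1.4272*t - 0.8148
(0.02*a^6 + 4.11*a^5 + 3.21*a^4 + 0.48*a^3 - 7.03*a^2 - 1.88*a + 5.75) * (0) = 0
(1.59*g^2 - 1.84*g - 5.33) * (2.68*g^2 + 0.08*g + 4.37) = 4.2612*g^4 - 4.804*g^3 - 7.4833*g^2 - 8.4672*g - 23.2921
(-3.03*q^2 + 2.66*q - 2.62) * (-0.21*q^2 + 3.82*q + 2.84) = 0.6363*q^4 - 12.1332*q^3 + 2.1062*q^2 - 2.454*q - 7.4408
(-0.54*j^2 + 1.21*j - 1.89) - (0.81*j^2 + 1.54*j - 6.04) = -1.35*j^2 - 0.33*j + 4.15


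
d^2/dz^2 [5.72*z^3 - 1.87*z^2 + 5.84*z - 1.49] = 34.32*z - 3.74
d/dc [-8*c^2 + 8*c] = 8 - 16*c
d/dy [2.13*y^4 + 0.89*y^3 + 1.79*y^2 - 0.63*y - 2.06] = 8.52*y^3 + 2.67*y^2 + 3.58*y - 0.63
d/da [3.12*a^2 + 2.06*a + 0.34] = 6.24*a + 2.06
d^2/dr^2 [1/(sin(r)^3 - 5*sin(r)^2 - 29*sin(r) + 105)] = (-9*sin(r)^6 + 55*sin(r)^5 - 30*sin(r)^4 + 430*sin(r)^3 - 2965*sin(r)^2 - 2805*sin(r) + 2732)/(sin(r)^3 - 5*sin(r)^2 - 29*sin(r) + 105)^3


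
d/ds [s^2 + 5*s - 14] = 2*s + 5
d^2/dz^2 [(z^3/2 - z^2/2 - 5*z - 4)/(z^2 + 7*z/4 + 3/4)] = -380/(64*z^3 + 144*z^2 + 108*z + 27)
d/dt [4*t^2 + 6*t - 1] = 8*t + 6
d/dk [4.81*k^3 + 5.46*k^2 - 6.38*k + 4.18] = 14.43*k^2 + 10.92*k - 6.38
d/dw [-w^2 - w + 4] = -2*w - 1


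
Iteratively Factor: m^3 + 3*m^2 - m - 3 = (m + 3)*(m^2 - 1) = (m + 1)*(m + 3)*(m - 1)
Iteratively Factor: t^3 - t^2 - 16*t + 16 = (t + 4)*(t^2 - 5*t + 4) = (t - 1)*(t + 4)*(t - 4)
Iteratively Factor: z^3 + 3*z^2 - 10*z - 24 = (z + 2)*(z^2 + z - 12) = (z - 3)*(z + 2)*(z + 4)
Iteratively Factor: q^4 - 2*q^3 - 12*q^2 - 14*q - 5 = (q + 1)*(q^3 - 3*q^2 - 9*q - 5) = (q + 1)^2*(q^2 - 4*q - 5) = (q - 5)*(q + 1)^2*(q + 1)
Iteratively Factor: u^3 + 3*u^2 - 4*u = (u + 4)*(u^2 - u) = u*(u + 4)*(u - 1)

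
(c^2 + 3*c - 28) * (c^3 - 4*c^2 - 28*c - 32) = c^5 - c^4 - 68*c^3 - 4*c^2 + 688*c + 896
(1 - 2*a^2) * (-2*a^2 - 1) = 4*a^4 - 1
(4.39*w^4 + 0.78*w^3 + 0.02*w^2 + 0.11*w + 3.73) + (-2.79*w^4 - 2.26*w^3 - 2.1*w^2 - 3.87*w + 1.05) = 1.6*w^4 - 1.48*w^3 - 2.08*w^2 - 3.76*w + 4.78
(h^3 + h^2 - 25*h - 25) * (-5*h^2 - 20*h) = -5*h^5 - 25*h^4 + 105*h^3 + 625*h^2 + 500*h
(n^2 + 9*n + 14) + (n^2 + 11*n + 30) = 2*n^2 + 20*n + 44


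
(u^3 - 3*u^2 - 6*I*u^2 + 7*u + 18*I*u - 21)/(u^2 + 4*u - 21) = (u^2 - 6*I*u + 7)/(u + 7)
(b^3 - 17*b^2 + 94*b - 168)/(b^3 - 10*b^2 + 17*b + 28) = (b - 6)/(b + 1)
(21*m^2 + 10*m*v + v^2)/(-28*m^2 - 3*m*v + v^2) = (21*m^2 + 10*m*v + v^2)/(-28*m^2 - 3*m*v + v^2)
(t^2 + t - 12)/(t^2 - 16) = (t - 3)/(t - 4)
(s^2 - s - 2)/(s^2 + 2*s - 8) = (s + 1)/(s + 4)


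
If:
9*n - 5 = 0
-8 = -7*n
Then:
No Solution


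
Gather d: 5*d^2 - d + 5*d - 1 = 5*d^2 + 4*d - 1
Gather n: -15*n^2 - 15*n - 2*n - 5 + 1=-15*n^2 - 17*n - 4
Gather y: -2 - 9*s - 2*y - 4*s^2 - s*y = -4*s^2 - 9*s + y*(-s - 2) - 2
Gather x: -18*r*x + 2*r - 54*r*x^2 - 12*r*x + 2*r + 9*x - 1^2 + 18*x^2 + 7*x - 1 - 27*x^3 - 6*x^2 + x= 4*r - 27*x^3 + x^2*(12 - 54*r) + x*(17 - 30*r) - 2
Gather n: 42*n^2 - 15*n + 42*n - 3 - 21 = 42*n^2 + 27*n - 24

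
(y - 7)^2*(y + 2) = y^3 - 12*y^2 + 21*y + 98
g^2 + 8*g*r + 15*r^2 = (g + 3*r)*(g + 5*r)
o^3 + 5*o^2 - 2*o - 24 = (o - 2)*(o + 3)*(o + 4)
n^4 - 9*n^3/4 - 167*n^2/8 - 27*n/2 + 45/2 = (n - 6)*(n - 3/4)*(n + 2)*(n + 5/2)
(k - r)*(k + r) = k^2 - r^2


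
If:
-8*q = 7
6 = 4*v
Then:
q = -7/8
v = 3/2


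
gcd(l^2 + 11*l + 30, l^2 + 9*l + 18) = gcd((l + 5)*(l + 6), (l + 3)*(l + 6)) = l + 6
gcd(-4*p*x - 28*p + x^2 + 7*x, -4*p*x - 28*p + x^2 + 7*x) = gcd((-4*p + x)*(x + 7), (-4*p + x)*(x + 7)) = -4*p*x - 28*p + x^2 + 7*x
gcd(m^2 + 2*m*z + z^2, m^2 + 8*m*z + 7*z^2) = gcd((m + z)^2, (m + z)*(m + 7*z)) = m + z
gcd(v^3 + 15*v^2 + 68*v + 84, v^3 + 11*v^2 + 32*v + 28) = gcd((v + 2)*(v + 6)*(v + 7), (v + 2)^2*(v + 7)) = v^2 + 9*v + 14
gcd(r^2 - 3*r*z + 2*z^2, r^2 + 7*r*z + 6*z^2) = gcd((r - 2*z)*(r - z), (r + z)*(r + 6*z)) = 1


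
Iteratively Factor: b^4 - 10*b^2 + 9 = (b + 1)*(b^3 - b^2 - 9*b + 9) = (b - 3)*(b + 1)*(b^2 + 2*b - 3) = (b - 3)*(b + 1)*(b + 3)*(b - 1)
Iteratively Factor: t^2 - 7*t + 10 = (t - 5)*(t - 2)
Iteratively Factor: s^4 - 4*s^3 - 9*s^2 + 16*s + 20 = (s - 5)*(s^3 + s^2 - 4*s - 4) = (s - 5)*(s + 2)*(s^2 - s - 2) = (s - 5)*(s - 2)*(s + 2)*(s + 1)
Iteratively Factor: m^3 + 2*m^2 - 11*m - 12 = (m + 1)*(m^2 + m - 12) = (m - 3)*(m + 1)*(m + 4)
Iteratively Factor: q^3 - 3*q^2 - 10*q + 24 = (q + 3)*(q^2 - 6*q + 8) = (q - 2)*(q + 3)*(q - 4)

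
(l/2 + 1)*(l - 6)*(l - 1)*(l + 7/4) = l^4/2 - 13*l^3/8 - 67*l^2/8 - l + 21/2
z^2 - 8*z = z*(z - 8)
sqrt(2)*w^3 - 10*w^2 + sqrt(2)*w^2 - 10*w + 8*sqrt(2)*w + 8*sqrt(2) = (w - 4*sqrt(2))*(w - sqrt(2))*(sqrt(2)*w + sqrt(2))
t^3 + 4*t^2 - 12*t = t*(t - 2)*(t + 6)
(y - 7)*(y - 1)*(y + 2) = y^3 - 6*y^2 - 9*y + 14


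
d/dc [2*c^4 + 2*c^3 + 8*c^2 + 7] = 2*c*(4*c^2 + 3*c + 8)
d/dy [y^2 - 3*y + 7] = 2*y - 3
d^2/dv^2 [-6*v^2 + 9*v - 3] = -12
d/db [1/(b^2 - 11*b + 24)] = (11 - 2*b)/(b^2 - 11*b + 24)^2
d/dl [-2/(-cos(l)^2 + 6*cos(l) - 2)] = 4*(cos(l) - 3)*sin(l)/(cos(l)^2 - 6*cos(l) + 2)^2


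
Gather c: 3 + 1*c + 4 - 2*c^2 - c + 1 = 8 - 2*c^2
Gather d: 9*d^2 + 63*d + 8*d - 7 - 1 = 9*d^2 + 71*d - 8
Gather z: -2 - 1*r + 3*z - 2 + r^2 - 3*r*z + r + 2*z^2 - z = r^2 + 2*z^2 + z*(2 - 3*r) - 4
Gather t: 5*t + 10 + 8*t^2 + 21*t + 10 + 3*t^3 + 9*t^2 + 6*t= 3*t^3 + 17*t^2 + 32*t + 20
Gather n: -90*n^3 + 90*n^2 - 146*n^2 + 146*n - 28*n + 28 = -90*n^3 - 56*n^2 + 118*n + 28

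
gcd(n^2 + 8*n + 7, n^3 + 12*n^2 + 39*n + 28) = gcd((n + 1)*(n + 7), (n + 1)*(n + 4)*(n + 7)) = n^2 + 8*n + 7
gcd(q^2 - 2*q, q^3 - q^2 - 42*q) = q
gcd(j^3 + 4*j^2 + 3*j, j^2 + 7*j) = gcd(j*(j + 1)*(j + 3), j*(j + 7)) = j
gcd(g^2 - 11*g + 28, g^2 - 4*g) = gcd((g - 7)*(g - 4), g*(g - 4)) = g - 4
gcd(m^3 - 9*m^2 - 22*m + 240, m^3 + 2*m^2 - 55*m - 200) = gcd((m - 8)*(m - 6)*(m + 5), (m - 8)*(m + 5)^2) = m^2 - 3*m - 40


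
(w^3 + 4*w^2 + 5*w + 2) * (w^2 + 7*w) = w^5 + 11*w^4 + 33*w^3 + 37*w^2 + 14*w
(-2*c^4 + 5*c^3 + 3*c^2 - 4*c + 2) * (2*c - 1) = -4*c^5 + 12*c^4 + c^3 - 11*c^2 + 8*c - 2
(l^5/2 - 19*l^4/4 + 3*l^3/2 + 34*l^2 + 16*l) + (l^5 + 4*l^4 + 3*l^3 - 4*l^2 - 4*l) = 3*l^5/2 - 3*l^4/4 + 9*l^3/2 + 30*l^2 + 12*l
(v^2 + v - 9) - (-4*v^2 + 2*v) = 5*v^2 - v - 9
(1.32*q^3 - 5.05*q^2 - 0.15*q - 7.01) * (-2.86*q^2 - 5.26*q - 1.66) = -3.7752*q^5 + 7.4998*q^4 + 24.8008*q^3 + 29.2206*q^2 + 37.1216*q + 11.6366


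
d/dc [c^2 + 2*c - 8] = 2*c + 2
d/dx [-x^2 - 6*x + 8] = -2*x - 6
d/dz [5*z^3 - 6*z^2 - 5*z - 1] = 15*z^2 - 12*z - 5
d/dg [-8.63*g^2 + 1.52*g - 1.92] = 1.52 - 17.26*g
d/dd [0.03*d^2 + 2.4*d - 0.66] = 0.06*d + 2.4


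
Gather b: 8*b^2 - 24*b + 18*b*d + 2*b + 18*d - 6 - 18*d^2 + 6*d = 8*b^2 + b*(18*d - 22) - 18*d^2 + 24*d - 6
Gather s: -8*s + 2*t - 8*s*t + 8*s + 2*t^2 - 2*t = -8*s*t + 2*t^2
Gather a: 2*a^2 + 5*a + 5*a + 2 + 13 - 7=2*a^2 + 10*a + 8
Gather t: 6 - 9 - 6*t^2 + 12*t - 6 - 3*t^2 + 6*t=-9*t^2 + 18*t - 9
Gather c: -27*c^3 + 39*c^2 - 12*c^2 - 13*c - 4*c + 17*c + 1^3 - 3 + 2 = -27*c^3 + 27*c^2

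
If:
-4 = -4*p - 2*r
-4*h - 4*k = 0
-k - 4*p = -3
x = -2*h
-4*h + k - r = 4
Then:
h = -1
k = 1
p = 1/2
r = 1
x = 2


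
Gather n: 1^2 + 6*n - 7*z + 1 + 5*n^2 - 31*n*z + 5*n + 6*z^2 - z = 5*n^2 + n*(11 - 31*z) + 6*z^2 - 8*z + 2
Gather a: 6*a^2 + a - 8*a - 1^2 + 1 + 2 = 6*a^2 - 7*a + 2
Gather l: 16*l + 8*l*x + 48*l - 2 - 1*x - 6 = l*(8*x + 64) - x - 8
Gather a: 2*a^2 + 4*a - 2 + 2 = 2*a^2 + 4*a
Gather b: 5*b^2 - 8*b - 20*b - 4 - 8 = 5*b^2 - 28*b - 12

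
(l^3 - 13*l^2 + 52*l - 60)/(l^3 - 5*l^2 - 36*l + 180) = (l - 2)/(l + 6)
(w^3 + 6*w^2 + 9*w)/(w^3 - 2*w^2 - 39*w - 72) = w/(w - 8)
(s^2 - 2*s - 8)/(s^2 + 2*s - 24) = (s + 2)/(s + 6)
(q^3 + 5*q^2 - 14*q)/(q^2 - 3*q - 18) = q*(-q^2 - 5*q + 14)/(-q^2 + 3*q + 18)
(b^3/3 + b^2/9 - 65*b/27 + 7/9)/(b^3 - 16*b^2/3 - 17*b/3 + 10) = (9*b^3 + 3*b^2 - 65*b + 21)/(9*(3*b^3 - 16*b^2 - 17*b + 30))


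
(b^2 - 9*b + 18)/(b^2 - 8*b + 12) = (b - 3)/(b - 2)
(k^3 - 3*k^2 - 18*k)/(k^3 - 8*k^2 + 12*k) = (k + 3)/(k - 2)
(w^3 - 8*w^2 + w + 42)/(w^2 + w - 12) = (w^2 - 5*w - 14)/(w + 4)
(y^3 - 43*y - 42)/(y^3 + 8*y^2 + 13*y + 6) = (y - 7)/(y + 1)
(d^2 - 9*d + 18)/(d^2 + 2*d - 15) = (d - 6)/(d + 5)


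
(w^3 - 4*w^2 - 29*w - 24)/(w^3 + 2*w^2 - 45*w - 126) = (w^2 - 7*w - 8)/(w^2 - w - 42)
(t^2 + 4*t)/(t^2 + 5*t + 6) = t*(t + 4)/(t^2 + 5*t + 6)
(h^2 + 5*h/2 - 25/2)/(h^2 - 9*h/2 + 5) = (h + 5)/(h - 2)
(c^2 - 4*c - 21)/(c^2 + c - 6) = (c - 7)/(c - 2)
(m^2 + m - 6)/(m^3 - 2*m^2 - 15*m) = (m - 2)/(m*(m - 5))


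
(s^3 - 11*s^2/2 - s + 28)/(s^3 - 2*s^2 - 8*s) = (s - 7/2)/s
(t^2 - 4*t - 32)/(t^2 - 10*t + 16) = (t + 4)/(t - 2)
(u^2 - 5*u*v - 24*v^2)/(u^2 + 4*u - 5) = (u^2 - 5*u*v - 24*v^2)/(u^2 + 4*u - 5)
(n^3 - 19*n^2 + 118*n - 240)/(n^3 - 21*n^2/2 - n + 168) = 2*(n - 5)/(2*n + 7)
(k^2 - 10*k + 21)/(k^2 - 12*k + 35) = (k - 3)/(k - 5)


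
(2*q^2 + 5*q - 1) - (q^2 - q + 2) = q^2 + 6*q - 3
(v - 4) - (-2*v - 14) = 3*v + 10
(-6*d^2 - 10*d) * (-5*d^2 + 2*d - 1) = 30*d^4 + 38*d^3 - 14*d^2 + 10*d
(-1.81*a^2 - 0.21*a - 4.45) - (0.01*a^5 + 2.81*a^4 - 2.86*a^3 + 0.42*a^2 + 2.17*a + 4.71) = -0.01*a^5 - 2.81*a^4 + 2.86*a^3 - 2.23*a^2 - 2.38*a - 9.16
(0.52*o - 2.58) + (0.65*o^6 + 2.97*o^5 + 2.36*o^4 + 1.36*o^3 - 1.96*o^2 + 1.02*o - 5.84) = 0.65*o^6 + 2.97*o^5 + 2.36*o^4 + 1.36*o^3 - 1.96*o^2 + 1.54*o - 8.42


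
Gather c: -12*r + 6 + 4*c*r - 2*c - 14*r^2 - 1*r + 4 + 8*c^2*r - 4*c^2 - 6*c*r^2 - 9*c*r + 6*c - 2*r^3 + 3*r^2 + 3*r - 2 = c^2*(8*r - 4) + c*(-6*r^2 - 5*r + 4) - 2*r^3 - 11*r^2 - 10*r + 8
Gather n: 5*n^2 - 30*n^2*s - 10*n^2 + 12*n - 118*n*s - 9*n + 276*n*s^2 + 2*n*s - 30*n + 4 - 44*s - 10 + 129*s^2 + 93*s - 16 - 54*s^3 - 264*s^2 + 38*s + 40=n^2*(-30*s - 5) + n*(276*s^2 - 116*s - 27) - 54*s^3 - 135*s^2 + 87*s + 18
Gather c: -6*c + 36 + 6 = 42 - 6*c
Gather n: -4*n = -4*n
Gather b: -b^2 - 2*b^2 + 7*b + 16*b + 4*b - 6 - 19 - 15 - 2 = -3*b^2 + 27*b - 42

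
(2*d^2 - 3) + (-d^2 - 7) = d^2 - 10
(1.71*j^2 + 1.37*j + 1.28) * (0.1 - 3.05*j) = -5.2155*j^3 - 4.0075*j^2 - 3.767*j + 0.128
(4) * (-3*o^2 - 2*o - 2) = -12*o^2 - 8*o - 8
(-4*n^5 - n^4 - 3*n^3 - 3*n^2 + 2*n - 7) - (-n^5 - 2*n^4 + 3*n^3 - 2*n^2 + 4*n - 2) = -3*n^5 + n^4 - 6*n^3 - n^2 - 2*n - 5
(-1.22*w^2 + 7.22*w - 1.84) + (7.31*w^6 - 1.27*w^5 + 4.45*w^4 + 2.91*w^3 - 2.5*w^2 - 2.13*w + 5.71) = 7.31*w^6 - 1.27*w^5 + 4.45*w^4 + 2.91*w^3 - 3.72*w^2 + 5.09*w + 3.87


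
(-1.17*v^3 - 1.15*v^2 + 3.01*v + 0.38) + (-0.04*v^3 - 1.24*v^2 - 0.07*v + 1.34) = -1.21*v^3 - 2.39*v^2 + 2.94*v + 1.72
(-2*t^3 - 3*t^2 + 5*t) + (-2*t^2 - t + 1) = -2*t^3 - 5*t^2 + 4*t + 1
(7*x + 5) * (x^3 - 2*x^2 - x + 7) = 7*x^4 - 9*x^3 - 17*x^2 + 44*x + 35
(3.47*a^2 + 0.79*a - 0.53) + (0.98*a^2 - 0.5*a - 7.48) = 4.45*a^2 + 0.29*a - 8.01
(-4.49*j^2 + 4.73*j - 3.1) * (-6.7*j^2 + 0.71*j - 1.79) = 30.083*j^4 - 34.8789*j^3 + 32.1654*j^2 - 10.6677*j + 5.549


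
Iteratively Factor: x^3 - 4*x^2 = (x)*(x^2 - 4*x) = x*(x - 4)*(x)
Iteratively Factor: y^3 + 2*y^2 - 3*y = (y - 1)*(y^2 + 3*y) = (y - 1)*(y + 3)*(y)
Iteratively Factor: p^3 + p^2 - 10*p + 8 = (p - 2)*(p^2 + 3*p - 4) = (p - 2)*(p + 4)*(p - 1)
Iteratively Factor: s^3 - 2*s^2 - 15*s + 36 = (s + 4)*(s^2 - 6*s + 9) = (s - 3)*(s + 4)*(s - 3)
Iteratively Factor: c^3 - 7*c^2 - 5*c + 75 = (c + 3)*(c^2 - 10*c + 25) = (c - 5)*(c + 3)*(c - 5)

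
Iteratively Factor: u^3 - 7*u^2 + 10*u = (u - 2)*(u^2 - 5*u) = u*(u - 2)*(u - 5)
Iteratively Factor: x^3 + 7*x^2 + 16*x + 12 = (x + 2)*(x^2 + 5*x + 6) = (x + 2)^2*(x + 3)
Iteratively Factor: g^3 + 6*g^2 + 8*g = (g)*(g^2 + 6*g + 8) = g*(g + 2)*(g + 4)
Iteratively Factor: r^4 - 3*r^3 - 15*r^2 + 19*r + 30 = (r - 2)*(r^3 - r^2 - 17*r - 15) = (r - 5)*(r - 2)*(r^2 + 4*r + 3) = (r - 5)*(r - 2)*(r + 1)*(r + 3)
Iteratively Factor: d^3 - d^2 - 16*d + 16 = (d - 4)*(d^2 + 3*d - 4) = (d - 4)*(d - 1)*(d + 4)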